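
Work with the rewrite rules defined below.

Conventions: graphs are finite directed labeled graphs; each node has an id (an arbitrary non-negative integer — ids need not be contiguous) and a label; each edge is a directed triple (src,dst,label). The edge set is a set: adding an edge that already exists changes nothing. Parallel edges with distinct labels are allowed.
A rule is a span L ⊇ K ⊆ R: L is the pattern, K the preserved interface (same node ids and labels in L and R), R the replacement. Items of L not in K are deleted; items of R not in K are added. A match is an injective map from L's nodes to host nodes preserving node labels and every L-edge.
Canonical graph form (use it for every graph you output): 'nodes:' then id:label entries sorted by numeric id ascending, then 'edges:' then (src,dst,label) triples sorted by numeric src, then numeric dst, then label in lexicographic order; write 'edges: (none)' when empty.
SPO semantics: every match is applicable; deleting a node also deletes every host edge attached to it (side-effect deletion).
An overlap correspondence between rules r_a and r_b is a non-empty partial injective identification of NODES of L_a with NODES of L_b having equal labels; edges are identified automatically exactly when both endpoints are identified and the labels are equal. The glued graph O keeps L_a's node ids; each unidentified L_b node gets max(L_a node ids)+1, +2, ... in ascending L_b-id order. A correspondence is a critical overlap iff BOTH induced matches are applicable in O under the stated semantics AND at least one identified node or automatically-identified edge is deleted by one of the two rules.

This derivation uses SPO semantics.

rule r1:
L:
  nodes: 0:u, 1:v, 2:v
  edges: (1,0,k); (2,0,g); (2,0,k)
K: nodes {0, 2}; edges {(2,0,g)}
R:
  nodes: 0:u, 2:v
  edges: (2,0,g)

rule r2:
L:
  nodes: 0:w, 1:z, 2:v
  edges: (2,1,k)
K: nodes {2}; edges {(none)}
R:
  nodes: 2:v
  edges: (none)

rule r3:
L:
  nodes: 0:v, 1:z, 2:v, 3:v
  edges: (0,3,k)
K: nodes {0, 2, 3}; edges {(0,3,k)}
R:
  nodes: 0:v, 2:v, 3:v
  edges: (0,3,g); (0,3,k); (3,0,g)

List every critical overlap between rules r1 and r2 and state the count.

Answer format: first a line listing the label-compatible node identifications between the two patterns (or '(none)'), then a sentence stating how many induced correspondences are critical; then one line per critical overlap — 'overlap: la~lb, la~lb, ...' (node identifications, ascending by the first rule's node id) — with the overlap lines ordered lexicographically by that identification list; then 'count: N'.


label-compatible node identifications between L(r1) and L(r2): 1~2, 2~2
1 of the induced correspondences is a critical overlap of r1 and r2.
overlap: 1~2
count: 1


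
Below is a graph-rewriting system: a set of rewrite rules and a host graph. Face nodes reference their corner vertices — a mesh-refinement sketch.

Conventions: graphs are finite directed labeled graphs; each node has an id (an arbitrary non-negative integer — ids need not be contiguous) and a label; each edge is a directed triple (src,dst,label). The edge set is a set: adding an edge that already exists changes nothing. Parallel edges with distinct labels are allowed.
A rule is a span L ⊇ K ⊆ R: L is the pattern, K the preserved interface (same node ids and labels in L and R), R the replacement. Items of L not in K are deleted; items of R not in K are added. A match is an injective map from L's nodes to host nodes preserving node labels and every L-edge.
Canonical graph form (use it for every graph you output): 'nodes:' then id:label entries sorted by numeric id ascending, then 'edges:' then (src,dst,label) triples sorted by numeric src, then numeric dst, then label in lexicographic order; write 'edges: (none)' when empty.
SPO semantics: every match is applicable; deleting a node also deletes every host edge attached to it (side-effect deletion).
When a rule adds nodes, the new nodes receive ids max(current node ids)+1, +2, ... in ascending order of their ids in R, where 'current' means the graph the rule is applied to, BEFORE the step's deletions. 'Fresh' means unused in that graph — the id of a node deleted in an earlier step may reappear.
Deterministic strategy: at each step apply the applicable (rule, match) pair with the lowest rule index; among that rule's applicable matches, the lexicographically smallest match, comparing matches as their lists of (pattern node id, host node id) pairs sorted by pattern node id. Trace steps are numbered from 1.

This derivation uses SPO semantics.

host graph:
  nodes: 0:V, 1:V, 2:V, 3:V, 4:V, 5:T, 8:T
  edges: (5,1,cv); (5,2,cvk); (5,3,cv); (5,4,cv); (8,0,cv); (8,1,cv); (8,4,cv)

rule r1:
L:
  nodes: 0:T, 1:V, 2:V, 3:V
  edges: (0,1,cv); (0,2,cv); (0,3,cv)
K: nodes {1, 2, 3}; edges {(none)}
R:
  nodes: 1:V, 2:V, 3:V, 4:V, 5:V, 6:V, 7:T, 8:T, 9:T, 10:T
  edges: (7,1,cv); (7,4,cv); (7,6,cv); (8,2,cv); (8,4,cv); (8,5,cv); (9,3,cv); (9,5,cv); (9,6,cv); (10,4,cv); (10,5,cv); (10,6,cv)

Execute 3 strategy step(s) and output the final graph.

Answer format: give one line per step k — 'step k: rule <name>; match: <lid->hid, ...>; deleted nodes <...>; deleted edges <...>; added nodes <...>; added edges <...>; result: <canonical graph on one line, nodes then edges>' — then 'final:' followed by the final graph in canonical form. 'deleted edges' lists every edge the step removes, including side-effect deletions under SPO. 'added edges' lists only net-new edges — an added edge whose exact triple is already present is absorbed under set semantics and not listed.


step 1: rule r1; match: 0->5, 1->1, 2->3, 3->4; deleted nodes 5; deleted edges (5,1,cv); (5,2,cvk); (5,3,cv); (5,4,cv); added nodes 9, 10, 11, 12, 13, 14, 15; added edges (12,1,cv); (12,9,cv); (12,11,cv); (13,3,cv); (13,9,cv); (13,10,cv); (14,4,cv); (14,10,cv); (14,11,cv); (15,9,cv); (15,10,cv); (15,11,cv); result: nodes: 0:V, 1:V, 2:V, 3:V, 4:V, 8:T, 9:V, 10:V, 11:V, 12:T, 13:T, 14:T, 15:T edges: (8,0,cv); (8,1,cv); (8,4,cv); (12,1,cv); (12,9,cv); (12,11,cv); (13,3,cv); (13,9,cv); (13,10,cv); (14,4,cv); (14,10,cv); (14,11,cv); (15,9,cv); (15,10,cv); (15,11,cv)
step 2: rule r1; match: 0->8, 1->0, 2->1, 3->4; deleted nodes 8; deleted edges (8,0,cv); (8,1,cv); (8,4,cv); added nodes 16, 17, 18, 19, 20, 21, 22; added edges (19,0,cv); (19,16,cv); (19,18,cv); (20,1,cv); (20,16,cv); (20,17,cv); (21,4,cv); (21,17,cv); (21,18,cv); (22,16,cv); (22,17,cv); (22,18,cv); result: nodes: 0:V, 1:V, 2:V, 3:V, 4:V, 9:V, 10:V, 11:V, 12:T, 13:T, 14:T, 15:T, 16:V, 17:V, 18:V, 19:T, 20:T, 21:T, 22:T edges: (12,1,cv); (12,9,cv); (12,11,cv); (13,3,cv); (13,9,cv); (13,10,cv); (14,4,cv); (14,10,cv); (14,11,cv); (15,9,cv); (15,10,cv); (15,11,cv); (19,0,cv); (19,16,cv); (19,18,cv); (20,1,cv); (20,16,cv); (20,17,cv); (21,4,cv); (21,17,cv); (21,18,cv); (22,16,cv); (22,17,cv); (22,18,cv)
step 3: rule r1; match: 0->12, 1->1, 2->9, 3->11; deleted nodes 12; deleted edges (12,1,cv); (12,9,cv); (12,11,cv); added nodes 23, 24, 25, 26, 27, 28, 29; added edges (26,1,cv); (26,23,cv); (26,25,cv); (27,9,cv); (27,23,cv); (27,24,cv); (28,11,cv); (28,24,cv); (28,25,cv); (29,23,cv); (29,24,cv); (29,25,cv); result: nodes: 0:V, 1:V, 2:V, 3:V, 4:V, 9:V, 10:V, 11:V, 13:T, 14:T, 15:T, 16:V, 17:V, 18:V, 19:T, 20:T, 21:T, 22:T, 23:V, 24:V, 25:V, 26:T, 27:T, 28:T, 29:T edges: (13,3,cv); (13,9,cv); (13,10,cv); (14,4,cv); (14,10,cv); (14,11,cv); (15,9,cv); (15,10,cv); (15,11,cv); (19,0,cv); (19,16,cv); (19,18,cv); (20,1,cv); (20,16,cv); (20,17,cv); (21,4,cv); (21,17,cv); (21,18,cv); (22,16,cv); (22,17,cv); (22,18,cv); (26,1,cv); (26,23,cv); (26,25,cv); (27,9,cv); (27,23,cv); (27,24,cv); (28,11,cv); (28,24,cv); (28,25,cv); (29,23,cv); (29,24,cv); (29,25,cv)
final:
nodes: 0:V, 1:V, 2:V, 3:V, 4:V, 9:V, 10:V, 11:V, 13:T, 14:T, 15:T, 16:V, 17:V, 18:V, 19:T, 20:T, 21:T, 22:T, 23:V, 24:V, 25:V, 26:T, 27:T, 28:T, 29:T
edges: (13,3,cv); (13,9,cv); (13,10,cv); (14,4,cv); (14,10,cv); (14,11,cv); (15,9,cv); (15,10,cv); (15,11,cv); (19,0,cv); (19,16,cv); (19,18,cv); (20,1,cv); (20,16,cv); (20,17,cv); (21,4,cv); (21,17,cv); (21,18,cv); (22,16,cv); (22,17,cv); (22,18,cv); (26,1,cv); (26,23,cv); (26,25,cv); (27,9,cv); (27,23,cv); (27,24,cv); (28,11,cv); (28,24,cv); (28,25,cv); (29,23,cv); (29,24,cv); (29,25,cv)


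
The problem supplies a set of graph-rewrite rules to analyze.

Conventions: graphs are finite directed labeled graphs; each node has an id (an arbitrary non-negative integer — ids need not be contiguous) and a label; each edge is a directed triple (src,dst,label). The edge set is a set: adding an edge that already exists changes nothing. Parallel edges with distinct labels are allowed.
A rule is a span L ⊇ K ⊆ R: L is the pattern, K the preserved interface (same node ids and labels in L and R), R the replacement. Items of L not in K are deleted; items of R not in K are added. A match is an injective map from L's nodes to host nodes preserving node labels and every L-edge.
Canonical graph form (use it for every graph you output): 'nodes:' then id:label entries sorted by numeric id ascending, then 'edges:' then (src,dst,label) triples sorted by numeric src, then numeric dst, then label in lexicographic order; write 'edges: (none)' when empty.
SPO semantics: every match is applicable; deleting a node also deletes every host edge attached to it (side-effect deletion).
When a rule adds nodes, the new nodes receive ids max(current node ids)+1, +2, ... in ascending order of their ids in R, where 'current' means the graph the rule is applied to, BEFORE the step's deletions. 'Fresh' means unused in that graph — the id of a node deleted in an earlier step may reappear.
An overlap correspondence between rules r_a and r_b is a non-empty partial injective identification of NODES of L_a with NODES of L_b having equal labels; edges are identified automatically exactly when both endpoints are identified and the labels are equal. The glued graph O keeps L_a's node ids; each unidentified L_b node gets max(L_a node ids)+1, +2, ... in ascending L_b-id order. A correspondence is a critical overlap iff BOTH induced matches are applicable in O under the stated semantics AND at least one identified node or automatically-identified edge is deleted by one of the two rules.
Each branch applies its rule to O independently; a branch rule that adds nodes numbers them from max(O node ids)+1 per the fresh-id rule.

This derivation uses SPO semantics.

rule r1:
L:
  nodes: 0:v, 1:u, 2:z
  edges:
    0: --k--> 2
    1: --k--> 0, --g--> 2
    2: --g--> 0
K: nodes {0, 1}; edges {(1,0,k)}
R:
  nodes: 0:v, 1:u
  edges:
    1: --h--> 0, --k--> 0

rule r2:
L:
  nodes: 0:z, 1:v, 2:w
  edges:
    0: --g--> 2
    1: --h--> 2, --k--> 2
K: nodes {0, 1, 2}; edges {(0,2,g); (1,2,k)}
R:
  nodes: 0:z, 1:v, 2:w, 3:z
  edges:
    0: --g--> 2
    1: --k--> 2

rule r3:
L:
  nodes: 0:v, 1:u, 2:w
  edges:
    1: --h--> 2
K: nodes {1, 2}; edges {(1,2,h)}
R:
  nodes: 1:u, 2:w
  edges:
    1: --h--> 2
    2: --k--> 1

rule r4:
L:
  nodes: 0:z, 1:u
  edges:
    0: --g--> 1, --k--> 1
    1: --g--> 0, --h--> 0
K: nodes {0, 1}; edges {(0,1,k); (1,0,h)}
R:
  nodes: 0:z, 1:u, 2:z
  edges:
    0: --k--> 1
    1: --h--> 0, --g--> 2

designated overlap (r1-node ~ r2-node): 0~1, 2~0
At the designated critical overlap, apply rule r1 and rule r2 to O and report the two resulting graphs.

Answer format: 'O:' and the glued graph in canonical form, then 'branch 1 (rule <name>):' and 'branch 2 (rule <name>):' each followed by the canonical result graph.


O:
nodes: 0:v, 1:u, 2:z, 3:w
edges: (0,2,k); (0,3,h); (0,3,k); (1,0,k); (1,2,g); (2,0,g); (2,3,g)
branch 1 (rule r1):
nodes: 0:v, 1:u, 3:w
edges: (0,3,h); (0,3,k); (1,0,h); (1,0,k)
branch 2 (rule r2):
nodes: 0:v, 1:u, 2:z, 3:w, 4:z
edges: (0,2,k); (0,3,k); (1,0,k); (1,2,g); (2,0,g); (2,3,g)


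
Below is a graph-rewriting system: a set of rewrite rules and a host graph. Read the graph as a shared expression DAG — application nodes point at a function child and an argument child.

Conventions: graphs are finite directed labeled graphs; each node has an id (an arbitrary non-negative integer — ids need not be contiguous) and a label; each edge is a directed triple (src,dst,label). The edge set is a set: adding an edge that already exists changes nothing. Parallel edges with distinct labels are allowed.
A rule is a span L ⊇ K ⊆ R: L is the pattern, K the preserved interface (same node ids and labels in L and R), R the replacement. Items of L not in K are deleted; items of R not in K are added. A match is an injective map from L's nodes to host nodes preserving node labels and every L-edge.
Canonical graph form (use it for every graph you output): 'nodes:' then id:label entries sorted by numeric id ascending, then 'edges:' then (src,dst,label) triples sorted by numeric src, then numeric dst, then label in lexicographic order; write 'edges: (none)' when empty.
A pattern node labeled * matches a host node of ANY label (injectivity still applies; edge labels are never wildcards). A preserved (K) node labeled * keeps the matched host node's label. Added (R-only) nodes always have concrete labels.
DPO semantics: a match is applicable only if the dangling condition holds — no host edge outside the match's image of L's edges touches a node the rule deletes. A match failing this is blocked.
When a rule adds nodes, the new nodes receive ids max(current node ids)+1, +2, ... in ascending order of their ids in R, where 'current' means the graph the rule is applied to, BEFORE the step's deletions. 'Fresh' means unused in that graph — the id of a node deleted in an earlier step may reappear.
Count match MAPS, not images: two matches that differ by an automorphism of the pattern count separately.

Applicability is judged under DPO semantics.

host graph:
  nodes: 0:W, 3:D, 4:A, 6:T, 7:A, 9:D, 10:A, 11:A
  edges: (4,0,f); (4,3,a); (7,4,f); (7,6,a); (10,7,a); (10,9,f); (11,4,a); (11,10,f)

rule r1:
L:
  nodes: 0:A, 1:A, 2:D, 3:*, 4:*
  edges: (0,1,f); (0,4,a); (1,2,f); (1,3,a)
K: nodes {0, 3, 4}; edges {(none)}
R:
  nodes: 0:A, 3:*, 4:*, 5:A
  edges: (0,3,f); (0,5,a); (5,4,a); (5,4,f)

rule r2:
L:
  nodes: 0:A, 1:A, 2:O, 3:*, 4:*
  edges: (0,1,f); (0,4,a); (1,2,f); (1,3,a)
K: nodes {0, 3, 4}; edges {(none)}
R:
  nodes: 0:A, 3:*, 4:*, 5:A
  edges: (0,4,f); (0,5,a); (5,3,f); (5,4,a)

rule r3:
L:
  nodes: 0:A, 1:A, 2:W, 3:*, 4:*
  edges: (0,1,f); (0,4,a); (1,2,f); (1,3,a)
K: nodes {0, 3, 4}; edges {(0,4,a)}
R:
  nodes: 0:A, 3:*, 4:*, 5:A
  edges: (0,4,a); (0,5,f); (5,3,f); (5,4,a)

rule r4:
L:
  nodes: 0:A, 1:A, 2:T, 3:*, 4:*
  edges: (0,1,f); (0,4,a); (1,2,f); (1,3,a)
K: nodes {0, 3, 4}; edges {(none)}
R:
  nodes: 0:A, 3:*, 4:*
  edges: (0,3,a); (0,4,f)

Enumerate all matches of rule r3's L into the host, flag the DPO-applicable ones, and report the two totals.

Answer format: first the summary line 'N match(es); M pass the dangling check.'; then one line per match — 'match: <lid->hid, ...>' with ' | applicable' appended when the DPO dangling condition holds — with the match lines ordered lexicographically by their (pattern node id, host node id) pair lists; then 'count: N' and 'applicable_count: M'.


1 match(es); 0 pass the dangling check.
match: 0->7, 1->4, 2->0, 3->3, 4->6
count: 1
applicable_count: 0


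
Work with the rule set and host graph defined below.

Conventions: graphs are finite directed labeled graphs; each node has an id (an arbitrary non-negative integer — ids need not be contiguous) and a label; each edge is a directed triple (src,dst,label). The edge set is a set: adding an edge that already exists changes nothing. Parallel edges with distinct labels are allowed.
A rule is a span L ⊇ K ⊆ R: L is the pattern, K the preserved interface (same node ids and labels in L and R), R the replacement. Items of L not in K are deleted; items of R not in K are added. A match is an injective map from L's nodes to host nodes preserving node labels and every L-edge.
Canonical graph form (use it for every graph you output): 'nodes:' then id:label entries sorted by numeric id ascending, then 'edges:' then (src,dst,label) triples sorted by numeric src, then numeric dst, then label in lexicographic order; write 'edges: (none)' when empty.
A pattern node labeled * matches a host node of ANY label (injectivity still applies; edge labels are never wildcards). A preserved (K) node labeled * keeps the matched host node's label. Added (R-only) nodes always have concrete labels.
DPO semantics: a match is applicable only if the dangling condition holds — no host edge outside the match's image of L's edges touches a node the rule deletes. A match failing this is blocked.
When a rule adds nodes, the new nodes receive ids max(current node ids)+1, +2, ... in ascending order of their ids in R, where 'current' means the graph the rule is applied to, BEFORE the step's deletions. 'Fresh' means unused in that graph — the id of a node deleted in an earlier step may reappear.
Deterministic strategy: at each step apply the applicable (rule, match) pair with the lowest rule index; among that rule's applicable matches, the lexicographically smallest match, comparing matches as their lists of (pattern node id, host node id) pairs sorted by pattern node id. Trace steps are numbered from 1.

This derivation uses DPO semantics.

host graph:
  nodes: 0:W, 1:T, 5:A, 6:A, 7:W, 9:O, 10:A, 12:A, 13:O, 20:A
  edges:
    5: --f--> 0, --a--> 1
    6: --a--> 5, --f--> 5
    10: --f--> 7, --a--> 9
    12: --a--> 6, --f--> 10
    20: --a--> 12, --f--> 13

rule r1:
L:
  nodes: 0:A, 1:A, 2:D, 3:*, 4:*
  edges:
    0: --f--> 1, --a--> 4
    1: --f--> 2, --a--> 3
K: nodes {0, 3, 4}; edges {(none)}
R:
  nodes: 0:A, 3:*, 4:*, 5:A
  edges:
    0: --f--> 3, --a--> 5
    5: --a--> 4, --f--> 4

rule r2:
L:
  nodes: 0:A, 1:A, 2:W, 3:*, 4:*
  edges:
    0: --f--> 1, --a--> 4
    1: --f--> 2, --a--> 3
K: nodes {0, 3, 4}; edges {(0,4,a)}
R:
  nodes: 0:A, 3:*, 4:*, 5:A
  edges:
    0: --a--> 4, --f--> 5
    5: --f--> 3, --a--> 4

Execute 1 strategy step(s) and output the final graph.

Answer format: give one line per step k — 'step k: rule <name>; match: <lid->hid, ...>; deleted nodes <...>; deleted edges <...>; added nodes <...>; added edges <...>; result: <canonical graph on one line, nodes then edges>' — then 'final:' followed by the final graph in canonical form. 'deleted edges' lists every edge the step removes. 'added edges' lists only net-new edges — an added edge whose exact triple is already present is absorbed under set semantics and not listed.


step 1: rule r2; match: 0->12, 1->10, 2->7, 3->9, 4->6; deleted nodes 7, 10; deleted edges (10,7,f); (10,9,a); (12,10,f); added nodes 21; added edges (12,21,f); (21,6,a); (21,9,f); result: nodes: 0:W, 1:T, 5:A, 6:A, 9:O, 12:A, 13:O, 20:A, 21:A edges: (5,0,f); (5,1,a); (6,5,a); (6,5,f); (12,6,a); (12,21,f); (20,12,a); (20,13,f); (21,6,a); (21,9,f)
final:
nodes: 0:W, 1:T, 5:A, 6:A, 9:O, 12:A, 13:O, 20:A, 21:A
edges: (5,0,f); (5,1,a); (6,5,a); (6,5,f); (12,6,a); (12,21,f); (20,12,a); (20,13,f); (21,6,a); (21,9,f)


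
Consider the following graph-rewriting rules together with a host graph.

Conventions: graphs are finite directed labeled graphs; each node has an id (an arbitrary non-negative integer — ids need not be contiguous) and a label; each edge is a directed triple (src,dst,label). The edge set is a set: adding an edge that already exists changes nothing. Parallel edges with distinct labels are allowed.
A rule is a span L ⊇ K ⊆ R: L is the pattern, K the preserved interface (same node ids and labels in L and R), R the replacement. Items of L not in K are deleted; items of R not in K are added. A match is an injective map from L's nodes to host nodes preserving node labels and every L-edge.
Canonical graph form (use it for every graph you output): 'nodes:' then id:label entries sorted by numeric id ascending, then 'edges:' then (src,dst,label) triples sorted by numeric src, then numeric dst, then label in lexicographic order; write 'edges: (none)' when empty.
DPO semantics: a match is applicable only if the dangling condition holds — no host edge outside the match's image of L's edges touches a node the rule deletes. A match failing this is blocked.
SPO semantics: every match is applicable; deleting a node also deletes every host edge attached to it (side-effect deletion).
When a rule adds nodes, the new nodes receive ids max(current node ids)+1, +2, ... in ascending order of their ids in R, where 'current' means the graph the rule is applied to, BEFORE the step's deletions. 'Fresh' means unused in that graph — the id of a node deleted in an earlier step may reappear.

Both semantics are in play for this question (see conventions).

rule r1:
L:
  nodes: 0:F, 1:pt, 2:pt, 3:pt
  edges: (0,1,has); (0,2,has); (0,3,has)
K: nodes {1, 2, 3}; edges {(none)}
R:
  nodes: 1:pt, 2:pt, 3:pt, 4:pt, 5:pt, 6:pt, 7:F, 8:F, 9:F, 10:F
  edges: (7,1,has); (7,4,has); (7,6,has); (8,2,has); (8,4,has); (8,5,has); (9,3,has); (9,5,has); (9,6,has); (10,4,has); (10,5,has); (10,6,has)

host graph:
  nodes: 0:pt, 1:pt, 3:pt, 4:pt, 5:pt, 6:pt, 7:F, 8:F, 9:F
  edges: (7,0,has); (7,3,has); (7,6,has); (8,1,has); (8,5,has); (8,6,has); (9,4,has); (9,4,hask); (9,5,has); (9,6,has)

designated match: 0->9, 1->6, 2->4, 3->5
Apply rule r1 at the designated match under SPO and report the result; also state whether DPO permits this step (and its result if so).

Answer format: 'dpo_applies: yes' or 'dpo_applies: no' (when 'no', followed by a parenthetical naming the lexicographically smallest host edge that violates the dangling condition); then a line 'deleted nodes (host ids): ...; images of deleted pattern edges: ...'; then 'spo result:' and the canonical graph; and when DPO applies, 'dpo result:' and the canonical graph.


dpo_applies: no
(the rule deletes node 9, which keeps host edge (9,4,hask) outside the match image — the dangling condition fails, DPO blocks; SPO proceeds and side-deletes such edges)
deleted nodes (host ids): 9; images of deleted pattern edges: (9,4,has); (9,5,has); (9,6,has)
spo result:
nodes: 0:pt, 1:pt, 3:pt, 4:pt, 5:pt, 6:pt, 7:F, 8:F, 10:pt, 11:pt, 12:pt, 13:F, 14:F, 15:F, 16:F
edges: (7,0,has); (7,3,has); (7,6,has); (8,1,has); (8,5,has); (8,6,has); (13,6,has); (13,10,has); (13,12,has); (14,4,has); (14,10,has); (14,11,has); (15,5,has); (15,11,has); (15,12,has); (16,10,has); (16,11,has); (16,12,has)


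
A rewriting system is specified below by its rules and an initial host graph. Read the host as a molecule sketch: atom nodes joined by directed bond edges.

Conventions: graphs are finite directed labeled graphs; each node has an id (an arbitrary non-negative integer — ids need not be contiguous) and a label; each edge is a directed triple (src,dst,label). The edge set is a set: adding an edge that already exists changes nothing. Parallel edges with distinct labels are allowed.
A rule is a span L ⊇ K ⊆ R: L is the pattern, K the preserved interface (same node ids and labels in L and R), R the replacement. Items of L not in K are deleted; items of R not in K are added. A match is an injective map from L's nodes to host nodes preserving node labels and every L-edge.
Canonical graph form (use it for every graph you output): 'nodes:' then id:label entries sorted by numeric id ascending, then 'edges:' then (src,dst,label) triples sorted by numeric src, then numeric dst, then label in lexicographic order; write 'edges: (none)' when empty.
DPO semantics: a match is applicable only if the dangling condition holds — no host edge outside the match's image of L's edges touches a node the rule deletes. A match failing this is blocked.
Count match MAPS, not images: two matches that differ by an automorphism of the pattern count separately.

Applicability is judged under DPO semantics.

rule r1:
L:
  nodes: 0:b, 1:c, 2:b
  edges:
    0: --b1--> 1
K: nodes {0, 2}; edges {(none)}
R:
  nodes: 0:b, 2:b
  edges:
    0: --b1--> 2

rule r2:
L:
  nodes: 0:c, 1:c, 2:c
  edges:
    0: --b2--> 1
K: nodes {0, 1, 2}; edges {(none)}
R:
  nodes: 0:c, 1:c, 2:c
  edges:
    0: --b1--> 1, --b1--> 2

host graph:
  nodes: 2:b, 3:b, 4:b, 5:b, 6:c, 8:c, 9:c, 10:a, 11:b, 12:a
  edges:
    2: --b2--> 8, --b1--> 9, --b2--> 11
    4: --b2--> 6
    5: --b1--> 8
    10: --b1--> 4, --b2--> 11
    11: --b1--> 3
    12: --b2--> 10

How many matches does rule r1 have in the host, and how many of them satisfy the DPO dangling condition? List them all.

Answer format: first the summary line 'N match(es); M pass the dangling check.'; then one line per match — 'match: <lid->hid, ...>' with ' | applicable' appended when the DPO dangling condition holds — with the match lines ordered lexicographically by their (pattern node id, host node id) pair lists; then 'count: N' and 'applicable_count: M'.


8 match(es); 4 pass the dangling check.
match: 0->2, 1->9, 2->3 | applicable
match: 0->2, 1->9, 2->4 | applicable
match: 0->2, 1->9, 2->5 | applicable
match: 0->2, 1->9, 2->11 | applicable
match: 0->5, 1->8, 2->2
match: 0->5, 1->8, 2->3
match: 0->5, 1->8, 2->4
match: 0->5, 1->8, 2->11
count: 8
applicable_count: 4


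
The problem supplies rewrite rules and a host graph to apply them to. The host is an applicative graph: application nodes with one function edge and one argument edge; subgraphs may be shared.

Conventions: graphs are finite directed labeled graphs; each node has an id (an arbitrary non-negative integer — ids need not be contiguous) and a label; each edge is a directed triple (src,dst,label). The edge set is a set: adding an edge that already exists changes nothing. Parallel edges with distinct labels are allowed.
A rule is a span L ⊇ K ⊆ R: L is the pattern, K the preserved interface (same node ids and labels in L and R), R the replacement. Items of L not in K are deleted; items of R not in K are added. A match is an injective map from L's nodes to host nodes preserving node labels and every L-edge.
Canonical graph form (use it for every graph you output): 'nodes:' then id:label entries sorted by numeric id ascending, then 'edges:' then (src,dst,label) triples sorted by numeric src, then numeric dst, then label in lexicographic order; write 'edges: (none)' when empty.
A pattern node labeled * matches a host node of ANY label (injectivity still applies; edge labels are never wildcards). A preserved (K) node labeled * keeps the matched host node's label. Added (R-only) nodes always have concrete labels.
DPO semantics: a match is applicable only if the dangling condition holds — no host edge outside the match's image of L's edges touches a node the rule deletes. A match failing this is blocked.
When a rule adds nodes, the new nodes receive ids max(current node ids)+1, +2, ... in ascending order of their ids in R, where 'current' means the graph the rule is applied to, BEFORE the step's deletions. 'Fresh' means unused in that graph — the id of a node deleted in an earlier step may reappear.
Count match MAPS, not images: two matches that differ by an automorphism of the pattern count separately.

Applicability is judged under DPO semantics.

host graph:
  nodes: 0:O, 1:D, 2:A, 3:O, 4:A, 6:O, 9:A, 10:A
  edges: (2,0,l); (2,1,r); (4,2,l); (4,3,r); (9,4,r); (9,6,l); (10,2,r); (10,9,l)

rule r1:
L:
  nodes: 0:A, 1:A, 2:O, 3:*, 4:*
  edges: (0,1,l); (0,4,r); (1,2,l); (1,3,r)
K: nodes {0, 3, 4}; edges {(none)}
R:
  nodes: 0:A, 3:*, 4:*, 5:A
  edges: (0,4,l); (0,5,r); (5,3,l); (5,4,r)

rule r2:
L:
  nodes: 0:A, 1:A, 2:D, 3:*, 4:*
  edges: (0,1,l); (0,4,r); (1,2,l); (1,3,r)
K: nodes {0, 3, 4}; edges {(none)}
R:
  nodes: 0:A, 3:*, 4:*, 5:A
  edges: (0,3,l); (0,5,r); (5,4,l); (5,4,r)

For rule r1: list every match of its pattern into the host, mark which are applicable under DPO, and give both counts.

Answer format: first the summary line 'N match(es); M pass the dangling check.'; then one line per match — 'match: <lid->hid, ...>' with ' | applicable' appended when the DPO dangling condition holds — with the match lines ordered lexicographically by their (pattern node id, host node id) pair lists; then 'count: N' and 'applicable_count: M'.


2 match(es); 1 pass the dangling check.
match: 0->4, 1->2, 2->0, 3->1, 4->3
match: 0->10, 1->9, 2->6, 3->4, 4->2 | applicable
count: 2
applicable_count: 1


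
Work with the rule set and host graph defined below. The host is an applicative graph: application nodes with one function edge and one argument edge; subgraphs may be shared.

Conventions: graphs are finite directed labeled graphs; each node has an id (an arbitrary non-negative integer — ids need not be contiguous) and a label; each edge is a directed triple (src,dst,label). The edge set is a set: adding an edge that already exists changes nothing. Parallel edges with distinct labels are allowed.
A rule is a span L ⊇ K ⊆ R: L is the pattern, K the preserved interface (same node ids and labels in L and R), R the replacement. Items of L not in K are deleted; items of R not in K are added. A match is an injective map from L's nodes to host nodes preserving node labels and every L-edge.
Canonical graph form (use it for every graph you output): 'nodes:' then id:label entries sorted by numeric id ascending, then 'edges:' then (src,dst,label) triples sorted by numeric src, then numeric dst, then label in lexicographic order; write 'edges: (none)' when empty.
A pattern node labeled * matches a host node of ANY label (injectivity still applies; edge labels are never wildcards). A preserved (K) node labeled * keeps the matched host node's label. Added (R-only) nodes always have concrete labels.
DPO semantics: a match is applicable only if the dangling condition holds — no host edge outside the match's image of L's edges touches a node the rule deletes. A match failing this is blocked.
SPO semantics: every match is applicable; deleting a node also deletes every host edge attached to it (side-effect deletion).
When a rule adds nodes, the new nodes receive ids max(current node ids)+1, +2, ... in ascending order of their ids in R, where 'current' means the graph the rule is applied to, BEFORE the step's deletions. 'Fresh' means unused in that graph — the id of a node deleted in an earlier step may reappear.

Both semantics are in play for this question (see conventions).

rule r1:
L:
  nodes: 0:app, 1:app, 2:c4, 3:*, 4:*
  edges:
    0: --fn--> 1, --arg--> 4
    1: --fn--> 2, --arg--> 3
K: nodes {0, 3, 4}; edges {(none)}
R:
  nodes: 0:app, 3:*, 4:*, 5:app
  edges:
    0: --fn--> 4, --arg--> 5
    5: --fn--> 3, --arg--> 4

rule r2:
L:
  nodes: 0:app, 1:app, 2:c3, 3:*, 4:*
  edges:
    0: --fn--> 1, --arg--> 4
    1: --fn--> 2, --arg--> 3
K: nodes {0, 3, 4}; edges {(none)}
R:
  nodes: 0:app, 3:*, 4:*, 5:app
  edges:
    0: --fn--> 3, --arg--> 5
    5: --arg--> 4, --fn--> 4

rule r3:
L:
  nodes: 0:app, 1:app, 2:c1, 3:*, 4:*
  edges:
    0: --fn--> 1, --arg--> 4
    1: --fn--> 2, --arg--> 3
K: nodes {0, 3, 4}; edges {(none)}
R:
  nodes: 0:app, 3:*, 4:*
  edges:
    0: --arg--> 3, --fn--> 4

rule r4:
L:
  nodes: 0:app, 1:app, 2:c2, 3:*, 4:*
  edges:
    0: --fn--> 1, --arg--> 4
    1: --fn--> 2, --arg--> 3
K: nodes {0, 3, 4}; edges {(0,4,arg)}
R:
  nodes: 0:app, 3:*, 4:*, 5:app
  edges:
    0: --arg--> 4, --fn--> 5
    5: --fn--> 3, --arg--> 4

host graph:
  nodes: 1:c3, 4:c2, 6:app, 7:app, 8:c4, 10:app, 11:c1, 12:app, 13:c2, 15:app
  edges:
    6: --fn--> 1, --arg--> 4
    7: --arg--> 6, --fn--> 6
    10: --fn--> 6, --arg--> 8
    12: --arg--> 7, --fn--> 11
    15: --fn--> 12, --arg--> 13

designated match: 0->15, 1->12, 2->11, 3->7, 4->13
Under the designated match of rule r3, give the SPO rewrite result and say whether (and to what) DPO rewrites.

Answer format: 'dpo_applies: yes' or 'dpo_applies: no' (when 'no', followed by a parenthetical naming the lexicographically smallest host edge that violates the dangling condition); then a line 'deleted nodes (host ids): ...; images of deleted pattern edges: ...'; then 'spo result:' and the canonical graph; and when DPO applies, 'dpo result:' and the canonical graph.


dpo_applies: yes
deleted nodes (host ids): 11, 12; images of deleted pattern edges: (12,7,arg); (12,11,fn); (15,12,fn); (15,13,arg)
spo result:
nodes: 1:c3, 4:c2, 6:app, 7:app, 8:c4, 10:app, 13:c2, 15:app
edges: (6,1,fn); (6,4,arg); (7,6,arg); (7,6,fn); (10,6,fn); (10,8,arg); (15,7,arg); (15,13,fn)
dpo result:
nodes: 1:c3, 4:c2, 6:app, 7:app, 8:c4, 10:app, 13:c2, 15:app
edges: (6,1,fn); (6,4,arg); (7,6,arg); (7,6,fn); (10,6,fn); (10,8,arg); (15,7,arg); (15,13,fn)


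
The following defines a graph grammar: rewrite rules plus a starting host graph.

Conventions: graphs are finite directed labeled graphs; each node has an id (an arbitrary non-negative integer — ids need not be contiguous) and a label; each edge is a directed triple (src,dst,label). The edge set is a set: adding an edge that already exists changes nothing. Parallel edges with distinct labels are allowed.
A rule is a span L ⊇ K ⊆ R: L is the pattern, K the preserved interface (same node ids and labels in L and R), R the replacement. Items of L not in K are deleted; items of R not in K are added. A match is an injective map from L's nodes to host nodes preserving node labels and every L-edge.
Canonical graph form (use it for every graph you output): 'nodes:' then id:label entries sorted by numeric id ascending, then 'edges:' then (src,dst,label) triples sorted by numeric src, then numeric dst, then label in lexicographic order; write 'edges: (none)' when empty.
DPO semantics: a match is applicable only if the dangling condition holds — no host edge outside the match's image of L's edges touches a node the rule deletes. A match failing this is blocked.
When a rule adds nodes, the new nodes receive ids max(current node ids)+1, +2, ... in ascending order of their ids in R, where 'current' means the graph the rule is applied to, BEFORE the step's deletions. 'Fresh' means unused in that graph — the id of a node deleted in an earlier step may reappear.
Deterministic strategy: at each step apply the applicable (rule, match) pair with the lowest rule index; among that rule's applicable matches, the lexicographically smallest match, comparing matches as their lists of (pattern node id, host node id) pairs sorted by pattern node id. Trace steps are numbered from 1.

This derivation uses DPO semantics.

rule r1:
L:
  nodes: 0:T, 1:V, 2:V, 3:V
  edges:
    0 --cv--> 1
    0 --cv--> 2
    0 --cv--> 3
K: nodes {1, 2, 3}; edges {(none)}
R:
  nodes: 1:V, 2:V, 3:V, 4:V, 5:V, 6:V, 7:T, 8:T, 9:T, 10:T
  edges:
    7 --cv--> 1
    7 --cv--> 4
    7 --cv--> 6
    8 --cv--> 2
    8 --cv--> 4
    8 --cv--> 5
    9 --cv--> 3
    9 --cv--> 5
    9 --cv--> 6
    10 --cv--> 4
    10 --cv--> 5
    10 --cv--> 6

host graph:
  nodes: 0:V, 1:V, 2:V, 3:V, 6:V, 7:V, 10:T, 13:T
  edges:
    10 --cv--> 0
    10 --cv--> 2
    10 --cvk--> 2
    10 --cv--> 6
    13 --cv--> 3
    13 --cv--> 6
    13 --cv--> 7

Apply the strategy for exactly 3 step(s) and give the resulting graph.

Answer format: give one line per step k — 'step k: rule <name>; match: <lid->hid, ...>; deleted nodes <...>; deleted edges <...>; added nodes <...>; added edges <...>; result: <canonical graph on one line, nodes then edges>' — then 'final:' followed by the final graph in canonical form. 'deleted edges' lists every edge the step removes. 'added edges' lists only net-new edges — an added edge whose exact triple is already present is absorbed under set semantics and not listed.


step 1: rule r1; match: 0->13, 1->3, 2->6, 3->7; deleted nodes 13; deleted edges (13,3,cv); (13,6,cv); (13,7,cv); added nodes 14, 15, 16, 17, 18, 19, 20; added edges (17,3,cv); (17,14,cv); (17,16,cv); (18,6,cv); (18,14,cv); (18,15,cv); (19,7,cv); (19,15,cv); (19,16,cv); (20,14,cv); (20,15,cv); (20,16,cv); result: nodes: 0:V, 1:V, 2:V, 3:V, 6:V, 7:V, 10:T, 14:V, 15:V, 16:V, 17:T, 18:T, 19:T, 20:T edges: (10,0,cv); (10,2,cv); (10,2,cvk); (10,6,cv); (17,3,cv); (17,14,cv); (17,16,cv); (18,6,cv); (18,14,cv); (18,15,cv); (19,7,cv); (19,15,cv); (19,16,cv); (20,14,cv); (20,15,cv); (20,16,cv)
step 2: rule r1; match: 0->17, 1->3, 2->14, 3->16; deleted nodes 17; deleted edges (17,3,cv); (17,14,cv); (17,16,cv); added nodes 21, 22, 23, 24, 25, 26, 27; added edges (24,3,cv); (24,21,cv); (24,23,cv); (25,14,cv); (25,21,cv); (25,22,cv); (26,16,cv); (26,22,cv); (26,23,cv); (27,21,cv); (27,22,cv); (27,23,cv); result: nodes: 0:V, 1:V, 2:V, 3:V, 6:V, 7:V, 10:T, 14:V, 15:V, 16:V, 18:T, 19:T, 20:T, 21:V, 22:V, 23:V, 24:T, 25:T, 26:T, 27:T edges: (10,0,cv); (10,2,cv); (10,2,cvk); (10,6,cv); (18,6,cv); (18,14,cv); (18,15,cv); (19,7,cv); (19,15,cv); (19,16,cv); (20,14,cv); (20,15,cv); (20,16,cv); (24,3,cv); (24,21,cv); (24,23,cv); (25,14,cv); (25,21,cv); (25,22,cv); (26,16,cv); (26,22,cv); (26,23,cv); (27,21,cv); (27,22,cv); (27,23,cv)
step 3: rule r1; match: 0->18, 1->6, 2->14, 3->15; deleted nodes 18; deleted edges (18,6,cv); (18,14,cv); (18,15,cv); added nodes 28, 29, 30, 31, 32, 33, 34; added edges (31,6,cv); (31,28,cv); (31,30,cv); (32,14,cv); (32,28,cv); (32,29,cv); (33,15,cv); (33,29,cv); (33,30,cv); (34,28,cv); (34,29,cv); (34,30,cv); result: nodes: 0:V, 1:V, 2:V, 3:V, 6:V, 7:V, 10:T, 14:V, 15:V, 16:V, 19:T, 20:T, 21:V, 22:V, 23:V, 24:T, 25:T, 26:T, 27:T, 28:V, 29:V, 30:V, 31:T, 32:T, 33:T, 34:T edges: (10,0,cv); (10,2,cv); (10,2,cvk); (10,6,cv); (19,7,cv); (19,15,cv); (19,16,cv); (20,14,cv); (20,15,cv); (20,16,cv); (24,3,cv); (24,21,cv); (24,23,cv); (25,14,cv); (25,21,cv); (25,22,cv); (26,16,cv); (26,22,cv); (26,23,cv); (27,21,cv); (27,22,cv); (27,23,cv); (31,6,cv); (31,28,cv); (31,30,cv); (32,14,cv); (32,28,cv); (32,29,cv); (33,15,cv); (33,29,cv); (33,30,cv); (34,28,cv); (34,29,cv); (34,30,cv)
final:
nodes: 0:V, 1:V, 2:V, 3:V, 6:V, 7:V, 10:T, 14:V, 15:V, 16:V, 19:T, 20:T, 21:V, 22:V, 23:V, 24:T, 25:T, 26:T, 27:T, 28:V, 29:V, 30:V, 31:T, 32:T, 33:T, 34:T
edges: (10,0,cv); (10,2,cv); (10,2,cvk); (10,6,cv); (19,7,cv); (19,15,cv); (19,16,cv); (20,14,cv); (20,15,cv); (20,16,cv); (24,3,cv); (24,21,cv); (24,23,cv); (25,14,cv); (25,21,cv); (25,22,cv); (26,16,cv); (26,22,cv); (26,23,cv); (27,21,cv); (27,22,cv); (27,23,cv); (31,6,cv); (31,28,cv); (31,30,cv); (32,14,cv); (32,28,cv); (32,29,cv); (33,15,cv); (33,29,cv); (33,30,cv); (34,28,cv); (34,29,cv); (34,30,cv)


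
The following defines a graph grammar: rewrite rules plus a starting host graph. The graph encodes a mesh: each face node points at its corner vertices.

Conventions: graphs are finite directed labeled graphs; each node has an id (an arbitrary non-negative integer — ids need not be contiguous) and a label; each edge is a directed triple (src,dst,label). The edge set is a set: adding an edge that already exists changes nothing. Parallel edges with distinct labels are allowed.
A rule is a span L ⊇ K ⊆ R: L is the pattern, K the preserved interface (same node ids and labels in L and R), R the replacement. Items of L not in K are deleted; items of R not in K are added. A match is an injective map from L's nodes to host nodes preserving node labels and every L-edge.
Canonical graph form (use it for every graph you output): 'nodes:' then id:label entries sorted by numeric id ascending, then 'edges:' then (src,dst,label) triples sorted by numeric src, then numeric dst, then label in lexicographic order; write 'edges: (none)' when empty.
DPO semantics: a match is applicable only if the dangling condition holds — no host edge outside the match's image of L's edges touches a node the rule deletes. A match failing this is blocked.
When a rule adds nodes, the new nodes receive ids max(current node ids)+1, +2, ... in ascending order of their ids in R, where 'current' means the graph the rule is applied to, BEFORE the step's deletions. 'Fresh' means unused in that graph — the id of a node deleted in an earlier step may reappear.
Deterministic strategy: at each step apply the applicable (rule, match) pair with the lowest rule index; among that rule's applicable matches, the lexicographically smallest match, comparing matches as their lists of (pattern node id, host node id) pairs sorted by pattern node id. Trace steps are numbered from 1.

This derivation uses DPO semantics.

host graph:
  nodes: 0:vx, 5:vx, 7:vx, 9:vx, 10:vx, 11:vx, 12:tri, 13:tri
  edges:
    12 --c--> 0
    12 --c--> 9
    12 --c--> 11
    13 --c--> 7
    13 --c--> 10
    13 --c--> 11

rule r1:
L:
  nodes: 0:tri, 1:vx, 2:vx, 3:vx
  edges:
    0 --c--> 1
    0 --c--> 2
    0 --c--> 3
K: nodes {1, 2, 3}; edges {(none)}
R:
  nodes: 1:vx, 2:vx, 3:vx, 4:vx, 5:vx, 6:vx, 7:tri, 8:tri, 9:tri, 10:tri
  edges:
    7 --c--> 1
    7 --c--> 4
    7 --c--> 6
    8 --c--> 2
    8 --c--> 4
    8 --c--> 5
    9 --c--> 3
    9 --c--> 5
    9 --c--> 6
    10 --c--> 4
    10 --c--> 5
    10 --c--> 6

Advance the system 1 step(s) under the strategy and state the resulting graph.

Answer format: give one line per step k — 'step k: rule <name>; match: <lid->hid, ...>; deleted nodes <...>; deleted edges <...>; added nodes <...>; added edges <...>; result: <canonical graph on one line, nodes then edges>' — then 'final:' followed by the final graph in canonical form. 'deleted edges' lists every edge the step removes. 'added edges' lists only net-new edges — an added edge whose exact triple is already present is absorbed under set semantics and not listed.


step 1: rule r1; match: 0->12, 1->0, 2->9, 3->11; deleted nodes 12; deleted edges (12,0,c); (12,9,c); (12,11,c); added nodes 14, 15, 16, 17, 18, 19, 20; added edges (17,0,c); (17,14,c); (17,16,c); (18,9,c); (18,14,c); (18,15,c); (19,11,c); (19,15,c); (19,16,c); (20,14,c); (20,15,c); (20,16,c); result: nodes: 0:vx, 5:vx, 7:vx, 9:vx, 10:vx, 11:vx, 13:tri, 14:vx, 15:vx, 16:vx, 17:tri, 18:tri, 19:tri, 20:tri edges: (13,7,c); (13,10,c); (13,11,c); (17,0,c); (17,14,c); (17,16,c); (18,9,c); (18,14,c); (18,15,c); (19,11,c); (19,15,c); (19,16,c); (20,14,c); (20,15,c); (20,16,c)
final:
nodes: 0:vx, 5:vx, 7:vx, 9:vx, 10:vx, 11:vx, 13:tri, 14:vx, 15:vx, 16:vx, 17:tri, 18:tri, 19:tri, 20:tri
edges: (13,7,c); (13,10,c); (13,11,c); (17,0,c); (17,14,c); (17,16,c); (18,9,c); (18,14,c); (18,15,c); (19,11,c); (19,15,c); (19,16,c); (20,14,c); (20,15,c); (20,16,c)
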